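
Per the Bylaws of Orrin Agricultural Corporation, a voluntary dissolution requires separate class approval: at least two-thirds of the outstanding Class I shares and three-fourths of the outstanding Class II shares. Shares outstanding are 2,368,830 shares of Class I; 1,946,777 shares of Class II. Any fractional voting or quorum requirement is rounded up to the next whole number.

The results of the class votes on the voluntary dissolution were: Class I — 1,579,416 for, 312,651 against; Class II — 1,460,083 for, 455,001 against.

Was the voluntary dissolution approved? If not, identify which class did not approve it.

Approved — every class gave the required vote.

Class I: 2/3 of 2368830 = 1579220; 1,579,220 required, 1,579,416 in favor — approved.
Class II: 3/4 of 1946777 = 1460082.75, rounded up to 1460083; 1,460,083 required, 1,460,083 in favor — approved.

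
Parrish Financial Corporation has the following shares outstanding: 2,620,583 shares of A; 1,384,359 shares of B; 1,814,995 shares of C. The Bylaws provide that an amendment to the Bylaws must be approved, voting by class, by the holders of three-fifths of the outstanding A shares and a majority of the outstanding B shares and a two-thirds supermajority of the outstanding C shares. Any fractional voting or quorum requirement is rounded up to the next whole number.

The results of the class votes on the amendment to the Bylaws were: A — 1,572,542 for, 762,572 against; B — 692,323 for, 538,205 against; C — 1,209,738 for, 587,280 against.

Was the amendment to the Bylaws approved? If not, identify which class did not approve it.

A: 3/5 of 2620583 = 1572349.80, rounded up to 1572350; 1,572,350 required, 1,572,542 in favor — approved.
B: a majority of 1384359 is 692180; 692,180 required, 692,323 in favor — approved.
C: 2/3 of 1814995 = 1209996.67, rounded up to 1209997; 1,209,997 required, 1,209,738 in favor — not approved.

Not approved — the C shares did not give the required vote.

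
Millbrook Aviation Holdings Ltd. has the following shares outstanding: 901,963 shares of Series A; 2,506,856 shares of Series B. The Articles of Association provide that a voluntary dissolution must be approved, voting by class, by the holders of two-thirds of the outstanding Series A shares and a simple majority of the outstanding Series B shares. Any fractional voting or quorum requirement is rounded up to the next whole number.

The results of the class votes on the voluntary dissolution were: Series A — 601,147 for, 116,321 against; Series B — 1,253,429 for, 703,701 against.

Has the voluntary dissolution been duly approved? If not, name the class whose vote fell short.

Not approved — the Series A shares did not give the required vote.

Series A: 2/3 of 901963 = 601308.67, rounded up to 601309; 601,309 required, 601,147 in favor — not approved.
Series B: a majority of 2506856 is 1253429; 1,253,429 required, 1,253,429 in favor — approved.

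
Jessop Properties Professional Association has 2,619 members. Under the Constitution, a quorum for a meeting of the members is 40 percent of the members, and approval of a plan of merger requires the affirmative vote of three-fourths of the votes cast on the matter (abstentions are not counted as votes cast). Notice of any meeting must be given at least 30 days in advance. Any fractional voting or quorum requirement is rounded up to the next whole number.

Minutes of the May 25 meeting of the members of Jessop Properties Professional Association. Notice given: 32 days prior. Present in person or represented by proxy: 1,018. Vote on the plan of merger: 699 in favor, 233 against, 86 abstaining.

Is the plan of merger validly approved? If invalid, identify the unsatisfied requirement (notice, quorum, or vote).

Notice: 32 days given; 30 required. Satisfied.
Quorum: 40% of 2,619 = 1,047.60, rounded up to 1,048; 1,018 present. Not satisfied.
Vote: requires three-fourths of the votes cast (1,018 − 86 abstaining = 932); 3/4 of 932 = 699, so 699 needed; 699 in favor. Satisfied.

Invalid — quorum requirement not satisfied.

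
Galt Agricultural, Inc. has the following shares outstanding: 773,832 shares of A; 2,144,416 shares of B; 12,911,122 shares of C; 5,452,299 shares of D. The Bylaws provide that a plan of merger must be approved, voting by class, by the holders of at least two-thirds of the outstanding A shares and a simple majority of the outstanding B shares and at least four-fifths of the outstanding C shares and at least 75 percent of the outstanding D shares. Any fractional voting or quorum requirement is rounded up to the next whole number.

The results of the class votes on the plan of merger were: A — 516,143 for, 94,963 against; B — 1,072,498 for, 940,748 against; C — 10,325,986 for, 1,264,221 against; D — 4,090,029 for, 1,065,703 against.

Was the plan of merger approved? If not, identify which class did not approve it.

Not approved — the C shares did not give the required vote.

A: 2/3 of 773832 = 515888; 515,888 required, 516,143 in favor — approved.
B: a majority of 2144416 is 1072209; 1,072,209 required, 1,072,498 in favor — approved.
C: 4/5 of 12911122 = 10328897.60, rounded up to 10328898; 10,328,898 required, 10,325,986 in favor — not approved.
D: 3/4 of 5452299 = 4089224.25, rounded up to 4089225; 4,089,225 required, 4,090,029 in favor — approved.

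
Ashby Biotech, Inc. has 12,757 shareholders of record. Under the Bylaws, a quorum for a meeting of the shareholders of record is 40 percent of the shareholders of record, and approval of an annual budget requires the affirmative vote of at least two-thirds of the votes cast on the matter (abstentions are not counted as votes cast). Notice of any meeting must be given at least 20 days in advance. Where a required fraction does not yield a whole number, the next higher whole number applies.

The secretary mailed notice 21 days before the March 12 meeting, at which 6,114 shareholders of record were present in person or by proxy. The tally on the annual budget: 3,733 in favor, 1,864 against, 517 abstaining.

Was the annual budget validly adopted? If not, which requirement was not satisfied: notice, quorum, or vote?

Valid — all requirements satisfied.

Notice: 21 days given; 20 required. Satisfied.
Quorum: 40% of 12,757 = 5,102.80, rounded up to 5,103; 6,114 present. Satisfied.
Vote: requires two-thirds of the votes cast (6,114 − 517 abstaining = 5,597); 2/3 of 5597 = 3731.33, rounded up to 3732, so 3,732 needed; 3,733 in favor. Satisfied.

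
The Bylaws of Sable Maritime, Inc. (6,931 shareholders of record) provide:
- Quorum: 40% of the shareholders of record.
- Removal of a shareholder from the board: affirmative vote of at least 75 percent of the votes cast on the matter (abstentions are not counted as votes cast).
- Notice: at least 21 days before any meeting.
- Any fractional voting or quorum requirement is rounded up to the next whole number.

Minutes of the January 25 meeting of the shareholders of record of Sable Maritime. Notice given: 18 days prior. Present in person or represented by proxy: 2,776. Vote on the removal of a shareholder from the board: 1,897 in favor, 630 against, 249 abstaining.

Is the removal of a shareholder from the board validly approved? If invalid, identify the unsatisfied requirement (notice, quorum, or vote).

Invalid — notice requirement not satisfied.

Notice: 18 days given; 21 required. Not satisfied.
Quorum: 40% of 6,931 = 2,772.40, rounded up to 2,773; 2,776 present. Satisfied.
Vote: requires three-fourths of the votes cast (2,776 − 249 abstaining = 2,527); 3/4 of 2527 = 1895.25, rounded up to 1896, so 1,896 needed; 1,897 in favor. Satisfied.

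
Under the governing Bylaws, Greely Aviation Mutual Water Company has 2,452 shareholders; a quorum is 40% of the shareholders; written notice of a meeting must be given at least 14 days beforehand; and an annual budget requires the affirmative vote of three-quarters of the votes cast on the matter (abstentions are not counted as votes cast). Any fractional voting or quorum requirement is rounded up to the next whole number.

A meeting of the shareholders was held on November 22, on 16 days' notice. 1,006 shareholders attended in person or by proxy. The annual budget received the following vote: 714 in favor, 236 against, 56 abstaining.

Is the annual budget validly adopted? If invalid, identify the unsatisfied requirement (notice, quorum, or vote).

Notice: 16 days given; 14 required. Satisfied.
Quorum: 40% of 2,452 = 980.80, rounded up to 981; 1,006 present. Satisfied.
Vote: requires three-fourths of the votes cast (1,006 − 56 abstaining = 950); 3/4 of 950 = 712.50, rounded up to 713, so 713 needed; 714 in favor. Satisfied.

Valid — all requirements satisfied.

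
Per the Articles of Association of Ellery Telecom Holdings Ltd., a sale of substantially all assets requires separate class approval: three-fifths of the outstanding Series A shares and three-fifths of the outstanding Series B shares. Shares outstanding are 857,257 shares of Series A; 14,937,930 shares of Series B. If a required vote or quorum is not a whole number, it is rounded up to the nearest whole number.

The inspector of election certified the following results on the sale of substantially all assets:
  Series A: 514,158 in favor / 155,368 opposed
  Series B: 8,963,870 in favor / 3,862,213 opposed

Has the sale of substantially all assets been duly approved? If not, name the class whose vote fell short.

Not approved — the Series A shares did not give the required vote.

Series A: 3/5 of 857257 = 514354.20, rounded up to 514355; 514,355 required, 514,158 in favor — not approved.
Series B: 3/5 of 14937930 = 8962758; 8,962,758 required, 8,963,870 in favor — approved.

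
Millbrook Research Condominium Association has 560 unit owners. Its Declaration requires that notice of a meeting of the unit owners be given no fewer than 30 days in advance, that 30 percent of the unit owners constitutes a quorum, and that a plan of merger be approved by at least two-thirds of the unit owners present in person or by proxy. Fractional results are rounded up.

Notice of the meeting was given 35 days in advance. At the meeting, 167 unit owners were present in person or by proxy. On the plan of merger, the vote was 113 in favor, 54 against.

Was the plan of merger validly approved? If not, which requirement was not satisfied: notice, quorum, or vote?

Notice: 35 days given; 30 required. Satisfied.
Quorum: 30% of 560 = 168; 167 present. Not satisfied.
Vote: requires two-thirds of those present (167); 2/3 of 167 = 111.33, rounded up to 112, so 112 needed; 113 in favor. Satisfied.

Invalid — quorum requirement not satisfied.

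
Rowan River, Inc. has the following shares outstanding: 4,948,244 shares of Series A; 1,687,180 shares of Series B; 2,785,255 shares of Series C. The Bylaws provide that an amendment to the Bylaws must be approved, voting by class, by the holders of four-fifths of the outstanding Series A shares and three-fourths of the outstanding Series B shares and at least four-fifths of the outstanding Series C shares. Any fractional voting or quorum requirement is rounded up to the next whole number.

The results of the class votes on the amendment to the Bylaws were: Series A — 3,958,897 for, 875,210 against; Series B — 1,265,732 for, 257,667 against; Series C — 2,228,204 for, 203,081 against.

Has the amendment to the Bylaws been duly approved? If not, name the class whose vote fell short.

Approved — every class gave the required vote.

Series A: 4/5 of 4948244 = 3958595.20, rounded up to 3958596; 3,958,596 required, 3,958,897 in favor — approved.
Series B: 3/4 of 1687180 = 1265385; 1,265,385 required, 1,265,732 in favor — approved.
Series C: 4/5 of 2785255 = 2228204; 2,228,204 required, 2,228,204 in favor — approved.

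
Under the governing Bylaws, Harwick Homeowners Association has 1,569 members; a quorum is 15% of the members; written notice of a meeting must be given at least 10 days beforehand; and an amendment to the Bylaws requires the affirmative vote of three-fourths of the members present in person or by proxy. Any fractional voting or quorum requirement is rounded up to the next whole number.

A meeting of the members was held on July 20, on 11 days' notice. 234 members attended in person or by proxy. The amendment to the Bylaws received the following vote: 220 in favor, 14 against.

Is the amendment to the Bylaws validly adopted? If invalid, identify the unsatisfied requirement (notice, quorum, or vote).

Invalid — quorum requirement not satisfied.

Notice: 11 days given; 10 required. Satisfied.
Quorum: 15% of 1,569 = 235.35, rounded up to 236; 234 present. Not satisfied.
Vote: requires three-fourths of those present (234); 3/4 of 234 = 175.50, rounded up to 176, so 176 needed; 220 in favor. Satisfied.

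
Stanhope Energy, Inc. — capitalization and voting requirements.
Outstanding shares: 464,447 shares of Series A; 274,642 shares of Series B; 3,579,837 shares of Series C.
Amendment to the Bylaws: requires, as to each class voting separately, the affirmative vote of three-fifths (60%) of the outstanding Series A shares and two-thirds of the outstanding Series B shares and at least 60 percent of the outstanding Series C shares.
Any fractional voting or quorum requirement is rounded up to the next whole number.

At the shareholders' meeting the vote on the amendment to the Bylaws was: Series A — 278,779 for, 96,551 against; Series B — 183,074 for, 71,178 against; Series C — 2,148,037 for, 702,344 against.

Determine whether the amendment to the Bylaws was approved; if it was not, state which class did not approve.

Not approved — the Series B shares did not give the required vote.

Series A: 3/5 of 464447 = 278668.20, rounded up to 278669; 278,669 required, 278,779 in favor — approved.
Series B: 2/3 of 274642 = 183094.67, rounded up to 183095; 183,095 required, 183,074 in favor — not approved.
Series C: 3/5 of 3579837 = 2147902.20, rounded up to 2147903; 2,147,903 required, 2,148,037 in favor — approved.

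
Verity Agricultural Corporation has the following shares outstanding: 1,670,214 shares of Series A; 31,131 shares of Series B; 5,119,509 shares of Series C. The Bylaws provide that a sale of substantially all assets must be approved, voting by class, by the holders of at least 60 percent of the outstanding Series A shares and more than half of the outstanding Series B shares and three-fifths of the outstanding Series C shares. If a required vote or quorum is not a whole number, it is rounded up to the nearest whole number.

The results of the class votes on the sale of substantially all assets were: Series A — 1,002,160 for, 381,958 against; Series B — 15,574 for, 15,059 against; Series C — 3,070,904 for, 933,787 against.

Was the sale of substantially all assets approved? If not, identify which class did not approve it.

Series A: 3/5 of 1670214 = 1002128.40, rounded up to 1002129; 1,002,129 required, 1,002,160 in favor — approved.
Series B: a majority of 31131 is 15566; 15,566 required, 15,574 in favor — approved.
Series C: 3/5 of 5119509 = 3071705.40, rounded up to 3071706; 3,071,706 required, 3,070,904 in favor — not approved.

Not approved — the Series C shares did not give the required vote.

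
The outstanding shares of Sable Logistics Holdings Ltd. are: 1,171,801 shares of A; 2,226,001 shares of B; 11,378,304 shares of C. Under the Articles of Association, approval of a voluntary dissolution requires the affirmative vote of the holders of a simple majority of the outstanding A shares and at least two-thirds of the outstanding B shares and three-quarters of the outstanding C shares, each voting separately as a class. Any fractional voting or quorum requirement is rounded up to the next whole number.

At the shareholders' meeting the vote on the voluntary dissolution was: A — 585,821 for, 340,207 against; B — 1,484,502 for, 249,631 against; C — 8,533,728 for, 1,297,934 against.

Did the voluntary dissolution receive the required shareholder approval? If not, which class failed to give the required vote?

A: a majority of 1171801 is 585901; 585,901 required, 585,821 in favor — not approved.
B: 2/3 of 2226001 = 1484000.67, rounded up to 1484001; 1,484,001 required, 1,484,502 in favor — approved.
C: 3/4 of 11378304 = 8533728; 8,533,728 required, 8,533,728 in favor — approved.

Not approved — the A shares did not give the required vote.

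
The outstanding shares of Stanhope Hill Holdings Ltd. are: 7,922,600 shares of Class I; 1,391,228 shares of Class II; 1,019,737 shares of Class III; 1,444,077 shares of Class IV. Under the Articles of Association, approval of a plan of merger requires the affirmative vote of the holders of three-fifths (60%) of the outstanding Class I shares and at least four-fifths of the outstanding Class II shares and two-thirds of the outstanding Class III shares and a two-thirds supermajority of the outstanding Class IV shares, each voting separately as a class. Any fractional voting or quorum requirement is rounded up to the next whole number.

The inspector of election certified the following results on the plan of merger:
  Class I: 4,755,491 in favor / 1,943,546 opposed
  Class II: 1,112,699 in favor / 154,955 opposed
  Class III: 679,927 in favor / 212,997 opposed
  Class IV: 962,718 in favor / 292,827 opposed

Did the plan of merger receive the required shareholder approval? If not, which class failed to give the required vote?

Class I: 3/5 of 7922600 = 4753560; 4,753,560 required, 4,755,491 in favor — approved.
Class II: 4/5 of 1391228 = 1112982.40, rounded up to 1112983; 1,112,983 required, 1,112,699 in favor — not approved.
Class III: 2/3 of 1019737 = 679824.67, rounded up to 679825; 679,825 required, 679,927 in favor — approved.
Class IV: 2/3 of 1444077 = 962718; 962,718 required, 962,718 in favor — approved.

Not approved — the Class II shares did not give the required vote.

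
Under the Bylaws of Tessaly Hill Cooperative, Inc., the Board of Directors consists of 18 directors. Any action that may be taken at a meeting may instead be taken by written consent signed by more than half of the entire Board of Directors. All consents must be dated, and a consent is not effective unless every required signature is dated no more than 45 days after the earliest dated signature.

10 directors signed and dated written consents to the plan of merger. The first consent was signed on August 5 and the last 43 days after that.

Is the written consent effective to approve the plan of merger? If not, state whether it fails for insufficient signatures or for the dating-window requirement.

Effective — both the signature and dating-window requirements are satisfied.

Signatures required: more than half of 18 — a majority of 18 is 10, so 10 needed; 10 signed. Sufficient.
Dating window: the latest signature is 43 days after the earliest; the limit is 45 days. Within the window.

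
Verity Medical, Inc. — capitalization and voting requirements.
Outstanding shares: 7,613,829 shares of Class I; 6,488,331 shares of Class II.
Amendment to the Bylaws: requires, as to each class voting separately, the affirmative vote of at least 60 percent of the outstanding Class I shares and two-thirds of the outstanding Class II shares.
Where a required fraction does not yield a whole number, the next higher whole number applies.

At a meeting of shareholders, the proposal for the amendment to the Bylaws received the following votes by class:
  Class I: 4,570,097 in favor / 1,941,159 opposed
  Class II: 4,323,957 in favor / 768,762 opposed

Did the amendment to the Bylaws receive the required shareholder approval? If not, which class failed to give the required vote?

Not approved — the Class II shares did not give the required vote.

Class I: 3/5 of 7613829 = 4568297.40, rounded up to 4568298; 4,568,298 required, 4,570,097 in favor — approved.
Class II: 2/3 of 6488331 = 4325554; 4,325,554 required, 4,323,957 in favor — not approved.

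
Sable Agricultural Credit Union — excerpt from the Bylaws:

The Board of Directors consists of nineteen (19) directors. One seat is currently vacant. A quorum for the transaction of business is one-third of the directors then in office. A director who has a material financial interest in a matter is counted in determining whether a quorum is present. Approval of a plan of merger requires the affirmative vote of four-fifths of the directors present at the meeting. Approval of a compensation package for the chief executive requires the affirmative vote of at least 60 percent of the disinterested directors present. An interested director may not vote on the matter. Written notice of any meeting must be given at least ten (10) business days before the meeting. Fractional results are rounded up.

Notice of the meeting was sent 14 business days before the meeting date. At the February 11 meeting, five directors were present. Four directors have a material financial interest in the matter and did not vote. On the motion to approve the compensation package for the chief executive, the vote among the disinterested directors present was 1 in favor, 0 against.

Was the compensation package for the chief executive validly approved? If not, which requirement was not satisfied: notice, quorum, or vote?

Invalid — quorum requirement not satisfied.

Notice: 14 business days given; 10 required (14 ≥ 10). Satisfied.
Quorum: 5 present (interested directors count toward quorum); quorum is 6. Not satisfied.
Vote: the compensation package for the chief executive requires three-fifths of the disinterested directors present (5 − 4 = 1). 3/5 of 1 = 0.60, rounded up to 1, so 1 affirmative vote is needed; 1 voted in favor. Satisfied. (Moot — without a quorum no business can be validly transacted.)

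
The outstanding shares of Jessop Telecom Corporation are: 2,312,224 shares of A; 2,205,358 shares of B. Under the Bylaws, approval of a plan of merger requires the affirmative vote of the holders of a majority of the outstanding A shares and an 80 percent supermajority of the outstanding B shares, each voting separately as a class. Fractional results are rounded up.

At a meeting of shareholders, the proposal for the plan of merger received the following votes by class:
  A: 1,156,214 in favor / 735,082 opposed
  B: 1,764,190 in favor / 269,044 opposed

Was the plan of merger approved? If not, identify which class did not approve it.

A: a majority of 2312224 is 1156113; 1,156,113 required, 1,156,214 in favor — approved.
B: 4/5 of 2205358 = 1764286.40, rounded up to 1764287; 1,764,287 required, 1,764,190 in favor — not approved.

Not approved — the B shares did not give the required vote.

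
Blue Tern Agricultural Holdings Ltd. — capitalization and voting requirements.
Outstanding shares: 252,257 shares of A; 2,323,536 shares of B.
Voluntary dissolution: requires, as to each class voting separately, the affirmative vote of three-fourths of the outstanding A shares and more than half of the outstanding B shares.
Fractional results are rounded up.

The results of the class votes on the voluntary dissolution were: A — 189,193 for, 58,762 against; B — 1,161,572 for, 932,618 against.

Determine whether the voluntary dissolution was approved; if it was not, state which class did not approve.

A: 3/4 of 252257 = 189192.75, rounded up to 189193; 189,193 required, 189,193 in favor — approved.
B: a majority of 2323536 is 1161769; 1,161,769 required, 1,161,572 in favor — not approved.

Not approved — the B shares did not give the required vote.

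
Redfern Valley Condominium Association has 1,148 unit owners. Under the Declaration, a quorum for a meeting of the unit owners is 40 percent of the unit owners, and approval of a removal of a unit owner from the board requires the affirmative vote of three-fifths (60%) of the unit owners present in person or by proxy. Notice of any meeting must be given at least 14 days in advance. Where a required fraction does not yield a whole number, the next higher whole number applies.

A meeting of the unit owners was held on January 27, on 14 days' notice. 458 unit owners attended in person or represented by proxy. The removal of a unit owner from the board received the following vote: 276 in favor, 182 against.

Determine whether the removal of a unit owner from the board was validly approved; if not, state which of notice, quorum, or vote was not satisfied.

Notice: 14 days given; 14 required. Satisfied.
Quorum: 40% of 1,148 = 459.20, rounded up to 460; 458 present. Not satisfied.
Vote: requires three-fifths of those present (458); 3/5 of 458 = 274.80, rounded up to 275, so 275 needed; 276 in favor. Satisfied.

Invalid — quorum requirement not satisfied.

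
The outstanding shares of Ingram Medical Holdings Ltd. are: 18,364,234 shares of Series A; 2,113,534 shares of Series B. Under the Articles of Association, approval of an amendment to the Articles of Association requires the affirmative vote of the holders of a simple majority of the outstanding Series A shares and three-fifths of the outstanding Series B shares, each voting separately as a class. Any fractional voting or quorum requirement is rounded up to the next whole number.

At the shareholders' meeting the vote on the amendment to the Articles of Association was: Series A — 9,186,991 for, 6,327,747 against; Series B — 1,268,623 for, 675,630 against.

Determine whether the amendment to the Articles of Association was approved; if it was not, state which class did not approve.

Series A: a majority of 18364234 is 9182118; 9,182,118 required, 9,186,991 in favor — approved.
Series B: 3/5 of 2113534 = 1268120.40, rounded up to 1268121; 1,268,121 required, 1,268,623 in favor — approved.

Approved — every class gave the required vote.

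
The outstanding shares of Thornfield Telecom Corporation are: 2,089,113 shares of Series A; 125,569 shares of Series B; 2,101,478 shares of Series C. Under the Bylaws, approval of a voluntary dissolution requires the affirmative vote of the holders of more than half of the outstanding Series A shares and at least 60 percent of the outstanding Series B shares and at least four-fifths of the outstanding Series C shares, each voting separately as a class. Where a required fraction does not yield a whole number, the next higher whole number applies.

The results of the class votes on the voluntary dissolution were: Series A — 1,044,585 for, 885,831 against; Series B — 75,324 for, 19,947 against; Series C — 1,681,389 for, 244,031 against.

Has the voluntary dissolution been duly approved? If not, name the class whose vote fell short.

Series A: a majority of 2089113 is 1044557; 1,044,557 required, 1,044,585 in favor — approved.
Series B: 3/5 of 125569 = 75341.40, rounded up to 75342; 75,342 required, 75,324 in favor — not approved.
Series C: 4/5 of 2101478 = 1681182.40, rounded up to 1681183; 1,681,183 required, 1,681,389 in favor — approved.

Not approved — the Series B shares did not give the required vote.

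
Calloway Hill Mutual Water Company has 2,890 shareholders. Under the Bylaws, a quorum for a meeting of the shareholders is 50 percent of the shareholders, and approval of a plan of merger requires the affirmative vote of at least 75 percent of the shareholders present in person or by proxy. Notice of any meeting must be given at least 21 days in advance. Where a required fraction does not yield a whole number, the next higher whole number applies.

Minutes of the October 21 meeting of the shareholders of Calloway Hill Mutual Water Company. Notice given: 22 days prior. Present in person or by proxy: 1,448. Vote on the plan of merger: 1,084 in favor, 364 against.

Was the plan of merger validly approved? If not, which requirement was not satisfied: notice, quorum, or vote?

Invalid — vote requirement not satisfied.

Notice: 22 days given; 21 required. Satisfied.
Quorum: 50% of 2,890 = 1,445; 1,448 present. Satisfied.
Vote: requires three-fourths of those present (1,448); 3/4 of 1448 = 1086, so 1,086 needed; 1,084 in favor. Not satisfied.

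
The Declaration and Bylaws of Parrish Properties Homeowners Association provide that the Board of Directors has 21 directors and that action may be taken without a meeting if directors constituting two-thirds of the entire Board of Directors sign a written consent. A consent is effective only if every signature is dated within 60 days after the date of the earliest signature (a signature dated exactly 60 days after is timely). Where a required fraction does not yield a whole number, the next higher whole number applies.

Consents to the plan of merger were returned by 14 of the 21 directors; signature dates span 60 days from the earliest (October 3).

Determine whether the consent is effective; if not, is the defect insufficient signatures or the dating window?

Effective — both the signature and dating-window requirements are satisfied.

Signatures required: two-thirds of 21 — 2/3 of 21 = 14, so 14 needed; 14 signed. Sufficient.
Dating window: the latest signature is 60 days after the earliest; the limit is 60 days. Within the window.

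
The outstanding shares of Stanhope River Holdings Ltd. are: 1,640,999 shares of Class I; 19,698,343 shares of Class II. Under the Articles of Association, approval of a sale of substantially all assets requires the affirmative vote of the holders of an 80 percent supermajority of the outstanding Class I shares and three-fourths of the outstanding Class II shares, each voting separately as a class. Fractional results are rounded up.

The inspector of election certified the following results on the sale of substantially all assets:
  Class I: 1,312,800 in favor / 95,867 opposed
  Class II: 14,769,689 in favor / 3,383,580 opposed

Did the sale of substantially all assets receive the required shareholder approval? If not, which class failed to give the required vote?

Not approved — the Class II shares did not give the required vote.

Class I: 4/5 of 1640999 = 1312799.20, rounded up to 1312800; 1,312,800 required, 1,312,800 in favor — approved.
Class II: 3/4 of 19698343 = 14773757.25, rounded up to 14773758; 14,773,758 required, 14,769,689 in favor — not approved.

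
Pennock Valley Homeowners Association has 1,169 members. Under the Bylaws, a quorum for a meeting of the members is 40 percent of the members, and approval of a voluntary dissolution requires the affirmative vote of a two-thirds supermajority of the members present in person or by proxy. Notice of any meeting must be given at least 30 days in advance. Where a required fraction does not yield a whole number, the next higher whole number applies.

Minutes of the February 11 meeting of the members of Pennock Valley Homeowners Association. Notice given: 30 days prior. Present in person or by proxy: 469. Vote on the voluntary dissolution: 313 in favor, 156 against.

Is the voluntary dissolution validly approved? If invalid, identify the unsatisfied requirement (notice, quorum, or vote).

Notice: 30 days given; 30 required. Satisfied.
Quorum: 40% of 1,169 = 467.60, rounded up to 468; 469 present. Satisfied.
Vote: requires two-thirds of those present (469); 2/3 of 469 = 312.67, rounded up to 313, so 313 needed; 313 in favor. Satisfied.

Valid — all requirements satisfied.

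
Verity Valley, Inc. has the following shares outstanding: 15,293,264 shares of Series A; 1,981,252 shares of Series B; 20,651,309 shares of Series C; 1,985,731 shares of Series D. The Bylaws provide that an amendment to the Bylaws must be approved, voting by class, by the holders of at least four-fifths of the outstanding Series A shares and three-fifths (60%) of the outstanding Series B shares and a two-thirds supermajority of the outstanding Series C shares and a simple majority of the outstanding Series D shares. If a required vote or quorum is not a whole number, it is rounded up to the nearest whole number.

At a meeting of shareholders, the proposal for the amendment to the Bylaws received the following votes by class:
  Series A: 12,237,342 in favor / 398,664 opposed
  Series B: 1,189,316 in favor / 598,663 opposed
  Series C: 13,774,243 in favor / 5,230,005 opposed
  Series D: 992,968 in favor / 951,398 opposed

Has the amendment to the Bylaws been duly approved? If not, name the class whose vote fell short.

Series A: 4/5 of 15293264 = 12234611.20, rounded up to 12234612; 12,234,612 required, 12,237,342 in favor — approved.
Series B: 3/5 of 1981252 = 1188751.20, rounded up to 1188752; 1,188,752 required, 1,189,316 in favor — approved.
Series C: 2/3 of 20651309 = 13767539.33, rounded up to 13767540; 13,767,540 required, 13,774,243 in favor — approved.
Series D: a majority of 1985731 is 992866; 992,866 required, 992,968 in favor — approved.

Approved — every class gave the required vote.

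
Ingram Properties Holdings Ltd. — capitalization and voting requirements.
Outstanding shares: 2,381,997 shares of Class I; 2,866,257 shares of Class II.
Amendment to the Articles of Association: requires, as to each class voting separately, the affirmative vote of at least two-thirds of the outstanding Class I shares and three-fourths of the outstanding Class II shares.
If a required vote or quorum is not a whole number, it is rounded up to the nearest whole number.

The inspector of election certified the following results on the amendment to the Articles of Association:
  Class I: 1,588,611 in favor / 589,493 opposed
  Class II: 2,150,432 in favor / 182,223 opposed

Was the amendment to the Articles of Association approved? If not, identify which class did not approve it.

Class I: 2/3 of 2381997 = 1587998; 1,587,998 required, 1,588,611 in favor — approved.
Class II: 3/4 of 2866257 = 2149692.75, rounded up to 2149693; 2,149,693 required, 2,150,432 in favor — approved.

Approved — every class gave the required vote.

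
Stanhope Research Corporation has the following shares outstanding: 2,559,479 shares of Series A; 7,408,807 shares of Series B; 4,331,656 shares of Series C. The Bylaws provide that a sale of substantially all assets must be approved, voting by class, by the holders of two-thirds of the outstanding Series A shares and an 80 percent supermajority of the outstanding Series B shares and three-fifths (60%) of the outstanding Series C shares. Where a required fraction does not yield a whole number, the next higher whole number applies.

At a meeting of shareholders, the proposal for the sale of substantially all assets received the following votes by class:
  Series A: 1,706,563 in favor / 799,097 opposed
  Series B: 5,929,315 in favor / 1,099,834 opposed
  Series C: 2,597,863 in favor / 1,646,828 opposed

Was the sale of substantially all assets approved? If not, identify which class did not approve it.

Not approved — the Series C shares did not give the required vote.

Series A: 2/3 of 2559479 = 1706319.33, rounded up to 1706320; 1,706,320 required, 1,706,563 in favor — approved.
Series B: 4/5 of 7408807 = 5927045.60, rounded up to 5927046; 5,927,046 required, 5,929,315 in favor — approved.
Series C: 3/5 of 4331656 = 2598993.60, rounded up to 2598994; 2,598,994 required, 2,597,863 in favor — not approved.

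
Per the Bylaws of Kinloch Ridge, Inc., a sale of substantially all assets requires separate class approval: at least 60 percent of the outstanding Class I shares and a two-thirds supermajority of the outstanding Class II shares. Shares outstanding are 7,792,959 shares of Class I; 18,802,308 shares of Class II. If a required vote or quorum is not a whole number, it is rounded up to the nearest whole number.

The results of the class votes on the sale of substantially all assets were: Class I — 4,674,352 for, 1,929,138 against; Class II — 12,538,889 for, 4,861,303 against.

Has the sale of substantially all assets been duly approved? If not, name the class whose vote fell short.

Not approved — the Class I shares did not give the required vote.

Class I: 3/5 of 7792959 = 4675775.40, rounded up to 4675776; 4,675,776 required, 4,674,352 in favor — not approved.
Class II: 2/3 of 18802308 = 12534872; 12,534,872 required, 12,538,889 in favor — approved.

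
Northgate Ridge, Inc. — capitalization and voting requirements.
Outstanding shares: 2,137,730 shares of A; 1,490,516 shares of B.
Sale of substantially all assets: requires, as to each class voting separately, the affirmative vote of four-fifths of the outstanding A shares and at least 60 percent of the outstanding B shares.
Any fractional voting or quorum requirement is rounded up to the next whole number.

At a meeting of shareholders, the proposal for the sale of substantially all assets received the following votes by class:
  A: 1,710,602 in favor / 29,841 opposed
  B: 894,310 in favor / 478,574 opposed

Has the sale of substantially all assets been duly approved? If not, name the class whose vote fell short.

A: 4/5 of 2137730 = 1710184; 1,710,184 required, 1,710,602 in favor — approved.
B: 3/5 of 1490516 = 894309.60, rounded up to 894310; 894,310 required, 894,310 in favor — approved.

Approved — every class gave the required vote.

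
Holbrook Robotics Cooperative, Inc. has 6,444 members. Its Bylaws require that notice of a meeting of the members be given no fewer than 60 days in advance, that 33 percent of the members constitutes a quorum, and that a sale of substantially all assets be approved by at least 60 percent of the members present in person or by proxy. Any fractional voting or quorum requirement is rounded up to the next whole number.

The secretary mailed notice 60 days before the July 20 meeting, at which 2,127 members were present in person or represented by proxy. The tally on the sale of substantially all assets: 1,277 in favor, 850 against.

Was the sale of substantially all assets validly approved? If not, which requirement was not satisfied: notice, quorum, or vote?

Valid — all requirements satisfied.

Notice: 60 days given; 60 required. Satisfied.
Quorum: 33% of 6,444 = 2,126.52, rounded up to 2,127; 2,127 present. Satisfied.
Vote: requires three-fifths of those present (2,127); 3/5 of 2127 = 1276.20, rounded up to 1277, so 1,277 needed; 1,277 in favor. Satisfied.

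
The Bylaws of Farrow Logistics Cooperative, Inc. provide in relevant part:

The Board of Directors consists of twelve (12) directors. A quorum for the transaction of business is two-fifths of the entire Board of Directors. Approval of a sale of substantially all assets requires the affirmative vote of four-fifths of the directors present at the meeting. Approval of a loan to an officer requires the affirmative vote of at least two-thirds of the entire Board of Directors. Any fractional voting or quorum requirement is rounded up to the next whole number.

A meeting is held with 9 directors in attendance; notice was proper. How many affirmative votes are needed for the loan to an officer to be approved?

The loan to an officer requires two-thirds of the entire Board of Directors (12).
2/3 of 12 = 8.

8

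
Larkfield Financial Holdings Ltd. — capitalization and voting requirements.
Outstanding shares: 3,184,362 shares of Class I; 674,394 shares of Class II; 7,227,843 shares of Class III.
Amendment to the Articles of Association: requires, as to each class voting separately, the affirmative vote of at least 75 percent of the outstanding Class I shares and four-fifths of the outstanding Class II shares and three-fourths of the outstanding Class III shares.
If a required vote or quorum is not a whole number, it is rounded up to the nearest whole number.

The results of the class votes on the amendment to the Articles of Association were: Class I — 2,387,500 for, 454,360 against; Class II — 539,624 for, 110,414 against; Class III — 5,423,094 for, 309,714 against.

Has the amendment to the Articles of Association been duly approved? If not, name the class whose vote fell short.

Class I: 3/4 of 3184362 = 2388271.50, rounded up to 2388272; 2,388,272 required, 2,387,500 in favor — not approved.
Class II: 4/5 of 674394 = 539515.20, rounded up to 539516; 539,516 required, 539,624 in favor — approved.
Class III: 3/4 of 7227843 = 5420882.25, rounded up to 5420883; 5,420,883 required, 5,423,094 in favor — approved.

Not approved — the Class I shares did not give the required vote.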